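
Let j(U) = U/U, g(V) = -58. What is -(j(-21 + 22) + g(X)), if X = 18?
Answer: 57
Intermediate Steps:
j(U) = 1
-(j(-21 + 22) + g(X)) = -(1 - 58) = -1*(-57) = 57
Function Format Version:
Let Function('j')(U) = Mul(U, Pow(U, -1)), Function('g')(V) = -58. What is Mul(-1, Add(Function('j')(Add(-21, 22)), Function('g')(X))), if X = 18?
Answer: 57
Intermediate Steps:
Function('j')(U) = 1
Mul(-1, Add(Function('j')(Add(-21, 22)), Function('g')(X))) = Mul(-1, Add(1, -58)) = Mul(-1, -57) = 57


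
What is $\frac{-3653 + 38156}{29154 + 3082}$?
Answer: $\frac{34503}{32236} \approx 1.0703$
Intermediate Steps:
$\frac{-3653 + 38156}{29154 + 3082} = \frac{34503}{32236}$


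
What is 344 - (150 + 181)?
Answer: 13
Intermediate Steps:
344 - (150 + 181) = 344 - 1*331 = 344 - 331 = 13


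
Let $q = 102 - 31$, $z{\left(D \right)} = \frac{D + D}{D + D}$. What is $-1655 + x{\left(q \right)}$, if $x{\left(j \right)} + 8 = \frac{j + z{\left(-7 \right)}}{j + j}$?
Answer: $- \frac{118037}{71} \approx -1662.5$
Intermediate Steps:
$z{\left(D \right)} = 1$ ($z{\left(D \right)} = \frac{2 D}{2 D} = 2 D \frac{1}{2 D} = 1$)
$q = 71$ ($q = 102 - 31 = 71$)
$x{\left(j \right)} = -8 + \frac{1 + j}{2 j}$ ($x{\left(j \right)} = -8 + \frac{j + 1}{j + j} = -8 + \frac{1 + j}{2 j}$)
$-1655 + x{\left(q \right)} = -1655 + \frac{1 - 1065}{2 \cdot 71} = -1655 + \frac{1}{2} \cdot \frac{1}{71} \left(1 - 1065\right) = -1655 + \frac{1}{2} \cdot \frac{1}{71} \left(-1064\right) = -1655 - \frac{532}{71} = - \frac{118037}{71}$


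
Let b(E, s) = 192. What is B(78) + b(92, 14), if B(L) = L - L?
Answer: 192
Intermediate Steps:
B(L) = 0
B(78) + b(92, 14) = 0 + 192 = 192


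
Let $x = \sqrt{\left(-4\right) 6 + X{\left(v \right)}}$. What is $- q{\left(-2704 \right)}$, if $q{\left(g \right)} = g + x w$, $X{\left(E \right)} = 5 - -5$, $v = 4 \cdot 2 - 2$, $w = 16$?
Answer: $2704 - 16 i \sqrt{14} \approx 2704.0 - 59.867 i$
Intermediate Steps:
$v = 6$ ($v = 8 - 2 = 6$)
$X{\left(E \right)} = 10$ ($X{\left(E \right)} = 5 + 5 = 10$)
$x = i \sqrt{14}$ ($x = \sqrt{\left(-4\right) 6 + 10} = \sqrt{-24 + 10} = \sqrt{-14} = i \sqrt{14} \approx 3.7417 i$)
$q{\left(g \right)} = g + 16 i \sqrt{14}$ ($q{\left(g \right)} = g + i \sqrt{14} \cdot 16 = g + 16 i \sqrt{14}$)
$- q{\left(-2704 \right)} = - (-2704 + 16 i \sqrt{14}) = 2704 - 16 i \sqrt{14}$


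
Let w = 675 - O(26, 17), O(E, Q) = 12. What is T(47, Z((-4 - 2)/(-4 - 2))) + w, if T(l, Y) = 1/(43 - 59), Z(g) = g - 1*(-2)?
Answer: 10607/16 ≈ 662.94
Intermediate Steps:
Z(g) = 2 + g (Z(g) = g + 2 = 2 + g)
T(l, Y) = -1/16 (T(l, Y) = 1/(-16) = -1/16)
w = 663 (w = 675 - 1*12 = 675 - 12 = 663)
T(47, Z((-4 - 2)/(-4 - 2))) + w = -1/16 + 663 = 10607/16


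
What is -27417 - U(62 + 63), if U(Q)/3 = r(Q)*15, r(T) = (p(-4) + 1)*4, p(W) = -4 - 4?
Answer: -26157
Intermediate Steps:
p(W) = -8
r(T) = -28 (r(T) = (-8 + 1)*4 = -7*4 = -28)
U(Q) = -1260 (U(Q) = 3*(-28*15) = 3*(-420) = -1260)
-27417 - U(62 + 63) = -27417 - 1*(-1260) = -27417 + 1260 = -26157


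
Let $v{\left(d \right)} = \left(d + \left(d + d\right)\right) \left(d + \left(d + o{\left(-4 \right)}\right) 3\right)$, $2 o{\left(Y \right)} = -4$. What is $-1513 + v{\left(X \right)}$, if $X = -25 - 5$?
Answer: $9827$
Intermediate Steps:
$o{\left(Y \right)} = -2$ ($o{\left(Y \right)} = \frac{1}{2} \left(-4\right) = -2$)
$X = -30$ ($X = -25 - 5 = -30$)
$v{\left(d \right)} = 3 d \left(-6 + 4 d\right)$ ($v{\left(d \right)} = \left(d + \left(d + d\right)\right) \left(d + \left(d - 2\right) 3\right) = \left(d + 2 d\right) \left(d + \left(-2 + d\right) 3\right) = 3 d \left(d + \left(-6 + 3 d\right)\right) = 3 d \left(-6 + 4 d\right)$)
$-1513 + v{\left(X \right)} = -1513 + 6 \left(-30\right) \left(-3 + 2 \left(-30\right)\right) = -1513 + 6 \left(-30\right) \left(-3 - 60\right) = -1513 + 6 \left(-30\right) \left(-63\right) = -1513 + 11340 = 9827$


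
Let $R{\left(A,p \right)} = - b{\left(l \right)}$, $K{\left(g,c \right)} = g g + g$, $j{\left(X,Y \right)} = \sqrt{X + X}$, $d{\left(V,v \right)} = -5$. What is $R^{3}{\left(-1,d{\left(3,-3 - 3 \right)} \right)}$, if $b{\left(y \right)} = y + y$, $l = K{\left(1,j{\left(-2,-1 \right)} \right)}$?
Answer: $-64$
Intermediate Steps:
$j{\left(X,Y \right)} = \sqrt{2} \sqrt{X}$ ($j{\left(X,Y \right)} = \sqrt{2 X} = \sqrt{2} \sqrt{X}$)
$K{\left(g,c \right)} = g + g^{2}$ ($K{\left(g,c \right)} = g^{2} + g = g + g^{2}$)
$l = 2$ ($l = 1 \left(1 + 1\right) = 1 \cdot 2 = 2$)
$b{\left(y \right)} = 2 y$
$R{\left(A,p \right)} = -4$ ($R{\left(A,p \right)} = - 2 \cdot 2 = \left(-1\right) 4 = -4$)
$R^{3}{\left(-1,d{\left(3,-3 - 3 \right)} \right)} = \left(-4\right)^{3} = -64$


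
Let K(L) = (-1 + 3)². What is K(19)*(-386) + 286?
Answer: -1258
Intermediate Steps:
K(L) = 4 (K(L) = 2² = 4)
K(19)*(-386) + 286 = 4*(-386) + 286 = -1544 + 286 = -1258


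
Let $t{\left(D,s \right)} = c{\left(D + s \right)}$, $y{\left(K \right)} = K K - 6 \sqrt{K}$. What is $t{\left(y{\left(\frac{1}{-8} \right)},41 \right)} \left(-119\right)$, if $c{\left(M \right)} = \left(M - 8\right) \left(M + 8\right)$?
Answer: $- \frac{786595831}{4096} + \frac{937125 i \sqrt{2}}{64} \approx -1.9204 \cdot 10^{5} + 20708.0 i$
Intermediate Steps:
$c{\left(M \right)} = \left(-8 + M\right) \left(8 + M\right)$
$y{\left(K \right)} = K^{2} - 6 \sqrt{K}$
$t{\left(D,s \right)} = -64 + \left(D + s\right)^{2}$
$t{\left(y{\left(\frac{1}{-8} \right)},41 \right)} \left(-119\right) = \left(-64 + \left(\left(\left(\frac{1}{-8}\right)^{2} - 6 \sqrt{\frac{1}{-8}}\right) + 41\right)^{2}\right) \left(-119\right) = \left(-64 + \left(\left(\left(- \frac{1}{8}\right)^{2} - 6 \sqrt{- \frac{1}{8}}\right) + 41\right)^{2}\right) \left(-119\right) = \left(-64 + \left(\left(\frac{1}{64} - 6 \frac{i \sqrt{2}}{4}\right) + 41\right)^{2}\right) \left(-119\right) = \left(-64 + \left(\left(\frac{1}{64} - \frac{3 i \sqrt{2}}{2}\right) + 41\right)^{2}\right) \left(-119\right) = \left(-64 + \left(\frac{2625}{64} - \frac{3 i \sqrt{2}}{2}\right)^{2}\right) \left(-119\right) = 7616 - 119 \left(\frac{2625}{64} - \frac{3 i \sqrt{2}}{2}\right)^{2}$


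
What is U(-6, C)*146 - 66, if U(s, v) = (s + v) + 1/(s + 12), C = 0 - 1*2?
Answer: -3629/3 ≈ -1209.7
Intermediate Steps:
C = -2 (C = 0 - 2 = -2)
U(s, v) = s + v + 1/(12 + s) (U(s, v) = (s + v) + 1/(12 + s) = s + v + 1/(12 + s))
U(-6, C)*146 - 66 = ((1 + (-6)² + 12*(-6) + 12*(-2) - 6*(-2))/(12 - 6))*146 - 66 = ((1 + 36 - 72 - 24 + 12)/6)*146 - 66 = ((⅙)*(-47))*146 - 66 = -47/6*146 - 66 = -3431/3 - 66 = -3629/3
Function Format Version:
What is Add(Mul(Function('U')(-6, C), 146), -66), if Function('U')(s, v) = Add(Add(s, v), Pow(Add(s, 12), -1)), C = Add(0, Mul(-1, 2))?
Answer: Rational(-3629, 3) ≈ -1209.7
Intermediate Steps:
C = -2 (C = Add(0, -2) = -2)
Function('U')(s, v) = Add(s, v, Pow(Add(12, s), -1)) (Function('U')(s, v) = Add(Add(s, v), Pow(Add(12, s), -1)) = Add(s, v, Pow(Add(12, s), -1)))
Add(Mul(Function('U')(-6, C), 146), -66) = Add(Mul(Mul(Pow(Add(12, -6), -1), Add(1, Pow(-6, 2), Mul(12, -6), Mul(12, -2), Mul(-6, -2))), 146), -66) = Add(Mul(Mul(Pow(6, -1), Add(1, 36, -72, -24, 12)), 146), -66) = Add(Mul(Mul(Rational(1, 6), -47), 146), -66) = Add(Mul(Rational(-47, 6), 146), -66) = Add(Rational(-3431, 3), -66) = Rational(-3629, 3)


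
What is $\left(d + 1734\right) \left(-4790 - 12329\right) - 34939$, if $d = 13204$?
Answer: $-255758561$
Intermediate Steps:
$\left(d + 1734\right) \left(-4790 - 12329\right) - 34939 = \left(13204 + 1734\right) \left(-4790 - 12329\right) - 34939 = 14938 \left(-4790 - 12329\right) - 34939 = 14938 \left(-17119\right) - 34939 = -255723622 - 34939 = -255758561$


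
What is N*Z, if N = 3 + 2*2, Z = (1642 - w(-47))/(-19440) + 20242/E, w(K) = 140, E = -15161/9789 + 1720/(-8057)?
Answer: -3745711643515541/46585364760 ≈ -80405.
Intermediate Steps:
E = -138989257/78869973 (E = -15161*1/9789 + 1720*(-1/8057) = -15161/9789 - 1720/8057 = -138989257/78869973 ≈ -1.7623)
Z = -535101663359363/46585364760 (Z = (1642 - 1*140)/(-19440) + 20242/(-138989257/78869973) = (1642 - 140)*(-1/19440) + 20242*(-78869973/138989257) = 1502*(-1/19440) - 55051241154/4792733 = -751/9720 - 55051241154/4792733 = -535101663359363/46585364760 ≈ -11486.)
N = 7 (N = 3 + 4 = 7)
N*Z = 7*(-535101663359363/46585364760) = -3745711643515541/46585364760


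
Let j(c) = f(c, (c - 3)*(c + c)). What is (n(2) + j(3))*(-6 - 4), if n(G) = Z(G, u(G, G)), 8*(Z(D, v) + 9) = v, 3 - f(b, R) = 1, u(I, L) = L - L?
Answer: 70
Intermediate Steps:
u(I, L) = 0
f(b, R) = 2 (f(b, R) = 3 - 1*1 = 3 - 1 = 2)
Z(D, v) = -9 + v/8
j(c) = 2
n(G) = -9 (n(G) = -9 + (1/8)*0 = -9 + 0 = -9)
(n(2) + j(3))*(-6 - 4) = (-9 + 2)*(-6 - 4) = -7*(-10) = 70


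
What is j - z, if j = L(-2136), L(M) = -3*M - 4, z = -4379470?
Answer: 4385874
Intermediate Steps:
L(M) = -4 - 3*M
j = 6404 (j = -4 - 3*(-2136) = -4 + 6408 = 6404)
j - z = 6404 - 1*(-4379470) = 6404 + 4379470 = 4385874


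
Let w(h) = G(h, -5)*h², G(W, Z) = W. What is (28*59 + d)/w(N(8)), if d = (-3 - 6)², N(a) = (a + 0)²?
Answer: 1733/262144 ≈ 0.0066109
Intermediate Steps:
N(a) = a²
d = 81 (d = (-9)² = 81)
w(h) = h³ (w(h) = h*h² = h³)
(28*59 + d)/w(N(8)) = (28*59 + 81)/((8²)³) = (1652 + 81)/(64³) = 1733/262144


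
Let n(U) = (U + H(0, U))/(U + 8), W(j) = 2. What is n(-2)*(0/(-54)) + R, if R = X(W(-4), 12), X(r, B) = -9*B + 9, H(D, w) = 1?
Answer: -99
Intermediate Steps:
X(r, B) = 9 - 9*B
n(U) = (1 + U)/(8 + U) (n(U) = (U + 1)/(U + 8) = (1 + U)/(8 + U))
R = -99 (R = 9 - 9*12 = 9 - 108 = -99)
n(-2)*(0/(-54)) + R = ((1 - 2)/(8 - 2))*(0/(-54)) - 99 = (-1/6)*(0*(-1/54)) - 99 = ((1/6)*(-1))*0 - 99 = -1/6*0 - 99 = 0 - 99 = -99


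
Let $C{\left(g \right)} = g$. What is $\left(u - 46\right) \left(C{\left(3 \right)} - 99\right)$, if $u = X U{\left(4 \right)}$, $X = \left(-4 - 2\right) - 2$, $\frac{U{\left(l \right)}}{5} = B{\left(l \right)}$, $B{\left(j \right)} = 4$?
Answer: $19776$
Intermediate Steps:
$U{\left(l \right)} = 20$ ($U{\left(l \right)} = 5 \cdot 4 = 20$)
$X = -8$ ($X = -6 - 2 = -8$)
$u = -160$ ($u = \left(-8\right) 20 = -160$)
$\left(u - 46\right) \left(C{\left(3 \right)} - 99\right) = \left(-160 - 46\right) \left(3 - 99\right) = \left(-206\right) \left(-96\right) = 19776$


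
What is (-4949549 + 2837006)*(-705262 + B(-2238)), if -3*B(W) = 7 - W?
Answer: 1491477187611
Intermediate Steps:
B(W) = -7/3 + W/3 (B(W) = -(7 - W)/3 = -7/3 + W/3)
(-4949549 + 2837006)*(-705262 + B(-2238)) = (-4949549 + 2837006)*(-705262 + (-7/3 + (⅓)*(-2238))) = -2112543*(-705262 + (-7/3 - 746)) = -2112543*(-705262 - 2245/3) = -2112543*(-2118031/3) = 1491477187611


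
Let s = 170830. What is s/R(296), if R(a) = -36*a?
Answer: -85415/5328 ≈ -16.031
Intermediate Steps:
s/R(296) = 170830/((-36*296)) = 170830/(-10656) = 170830*(-1/10656) = -85415/5328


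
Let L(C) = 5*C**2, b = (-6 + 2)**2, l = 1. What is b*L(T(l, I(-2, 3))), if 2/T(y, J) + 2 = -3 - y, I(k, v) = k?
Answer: 80/9 ≈ 8.8889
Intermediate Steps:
b = 16 (b = (-4)**2 = 16)
T(y, J) = 2/(-5 - y) (T(y, J) = 2/(-2 + (-3 - y)) = 2/(-5 - y))
b*L(T(l, I(-2, 3))) = 16*(5*(-2/(5 + 1))**2) = 16*(5*(-2/6)**2) = 16*(5*(-2*1/6)**2) = 16*(5*(-1/3)**2) = 16*(5*(1/9)) = 16*(5/9) = 80/9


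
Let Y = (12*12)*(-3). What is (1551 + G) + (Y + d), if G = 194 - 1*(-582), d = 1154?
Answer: 3049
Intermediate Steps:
Y = -432 (Y = 144*(-3) = -432)
G = 776 (G = 194 + 582 = 776)
(1551 + G) + (Y + d) = (1551 + 776) + (-432 + 1154) = 2327 + 722 = 3049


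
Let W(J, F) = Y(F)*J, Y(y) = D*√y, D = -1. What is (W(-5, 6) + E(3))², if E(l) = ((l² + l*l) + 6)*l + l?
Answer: 5775 + 750*√6 ≈ 7612.1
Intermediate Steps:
Y(y) = -√y
W(J, F) = -J*√F (W(J, F) = (-√F)*J = -J*√F)
E(l) = l + l*(6 + 2*l²) (E(l) = ((l² + l²) + 6)*l + l = (2*l² + 6)*l + l = (6 + 2*l²)*l + l = l*(6 + 2*l²) + l = l + l*(6 + 2*l²))
(W(-5, 6) + E(3))² = (-1*(-5)*√6 + 3*(7 + 2*3²))² = (5*√6 + 3*(7 + 2*9))² = (5*√6 + 3*(7 + 18))² = (5*√6 + 3*25)² = (5*√6 + 75)² = (75 + 5*√6)²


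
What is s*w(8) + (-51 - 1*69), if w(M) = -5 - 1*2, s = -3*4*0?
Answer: -120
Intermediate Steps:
s = 0 (s = -12*0 = 0)
w(M) = -7 (w(M) = -5 - 2 = -7)
s*w(8) + (-51 - 1*69) = 0*(-7) + (-51 - 1*69) = 0 + (-51 - 69) = 0 - 120 = -120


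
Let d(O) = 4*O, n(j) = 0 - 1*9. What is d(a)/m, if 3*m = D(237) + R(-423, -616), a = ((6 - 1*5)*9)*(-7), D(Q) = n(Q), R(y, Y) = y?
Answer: 7/4 ≈ 1.7500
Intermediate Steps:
n(j) = -9 (n(j) = 0 - 9 = -9)
D(Q) = -9
a = -63 (a = ((6 - 5)*9)*(-7) = (1*9)*(-7) = 9*(-7) = -63)
m = -144 (m = (-9 - 423)/3 = (1/3)*(-432) = -144)
d(a)/m = (4*(-63))/(-144) = -252*(-1/144) = 7/4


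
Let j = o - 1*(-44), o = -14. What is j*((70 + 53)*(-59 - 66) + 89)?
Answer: -458580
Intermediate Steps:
j = 30 (j = -14 - 1*(-44) = -14 + 44 = 30)
j*((70 + 53)*(-59 - 66) + 89) = 30*((70 + 53)*(-59 - 66) + 89) = 30*(123*(-125) + 89) = 30*(-15375 + 89) = 30*(-15286) = -458580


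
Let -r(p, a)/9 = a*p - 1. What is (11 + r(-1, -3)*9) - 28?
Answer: -179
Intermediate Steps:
r(p, a) = 9 - 9*a*p (r(p, a) = -9*(a*p - 1) = -9*(-1 + a*p) = 9 - 9*a*p)
(11 + r(-1, -3)*9) - 28 = (11 + (9 - 9*(-3)*(-1))*9) - 28 = (11 + (9 - 27)*9) - 28 = (11 - 18*9) - 28 = (11 - 162) - 28 = -151 - 28 = -179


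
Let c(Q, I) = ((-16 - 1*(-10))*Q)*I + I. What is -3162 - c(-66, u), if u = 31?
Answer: -15469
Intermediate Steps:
c(Q, I) = I - 6*I*Q (c(Q, I) = ((-16 + 10)*Q)*I + I = (-6*Q)*I + I = -6*I*Q + I = I - 6*I*Q)
-3162 - c(-66, u) = -3162 - 31*(1 - 6*(-66)) = -3162 - 31*(1 + 396) = -3162 - 31*397 = -3162 - 1*12307 = -3162 - 12307 = -15469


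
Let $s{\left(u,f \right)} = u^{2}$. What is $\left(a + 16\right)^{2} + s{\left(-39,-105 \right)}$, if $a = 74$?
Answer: $9621$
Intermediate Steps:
$\left(a + 16\right)^{2} + s{\left(-39,-105 \right)} = \left(74 + 16\right)^{2} + \left(-39\right)^{2} = 90^{2} + 1521 = 8100 + 1521 = 9621$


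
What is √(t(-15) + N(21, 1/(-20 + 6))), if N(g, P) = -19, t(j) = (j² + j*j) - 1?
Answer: √430 ≈ 20.736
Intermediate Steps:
t(j) = -1 + 2*j² (t(j) = (j² + j²) - 1 = 2*j² - 1 = -1 + 2*j²)
√(t(-15) + N(21, 1/(-20 + 6))) = √((-1 + 2*(-15)²) - 19) = √((-1 + 2*225) - 19) = √((-1 + 450) - 19) = √(449 - 19) = √430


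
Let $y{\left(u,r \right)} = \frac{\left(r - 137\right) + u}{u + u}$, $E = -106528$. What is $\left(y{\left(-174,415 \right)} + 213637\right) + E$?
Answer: $\frac{9318457}{87} \approx 1.0711 \cdot 10^{5}$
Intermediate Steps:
$y{\left(u,r \right)} = \frac{-137 + r + u}{2 u}$ ($y{\left(u,r \right)} = \frac{\left(r - 137\right) + u}{2 u} = \left(\left(-137 + r\right) + u\right) \frac{1}{2 u} = \left(-137 + r + u\right) \frac{1}{2 u} = \frac{-137 + r + u}{2 u}$)
$\left(y{\left(-174,415 \right)} + 213637\right) + E = \left(\frac{-137 + 415 - 174}{2 \left(-174\right)} + 213637\right) - 106528 = \left(\frac{1}{2} \left(- \frac{1}{174}\right) 104 + 213637\right) - 106528 = \left(- \frac{26}{87} + 213637\right) - 106528 = \frac{18586393}{87} - 106528 = \frac{9318457}{87}$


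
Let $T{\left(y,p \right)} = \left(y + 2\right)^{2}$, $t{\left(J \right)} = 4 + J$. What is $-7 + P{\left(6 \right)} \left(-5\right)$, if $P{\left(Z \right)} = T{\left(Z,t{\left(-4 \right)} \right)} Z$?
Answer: $-1927$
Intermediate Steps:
$T{\left(y,p \right)} = \left(2 + y\right)^{2}$
$P{\left(Z \right)} = Z \left(2 + Z\right)^{2}$ ($P{\left(Z \right)} = \left(2 + Z\right)^{2} Z = Z \left(2 + Z\right)^{2}$)
$-7 + P{\left(6 \right)} \left(-5\right) = -7 + 6 \left(2 + 6\right)^{2} \left(-5\right) = -7 + 6 \cdot 8^{2} \left(-5\right) = -7 + 6 \cdot 64 \left(-5\right) = -7 + 384 \left(-5\right) = -7 - 1920 = -1927$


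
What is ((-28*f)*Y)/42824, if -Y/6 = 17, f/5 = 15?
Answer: 26775/5353 ≈ 5.0019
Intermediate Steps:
f = 75 (f = 5*15 = 75)
Y = -102 (Y = -6*17 = -102)
((-28*f)*Y)/42824 = (-28*75*(-102))/42824 = -2100*(-102)*(1/42824) = 214200*(1/42824) = 26775/5353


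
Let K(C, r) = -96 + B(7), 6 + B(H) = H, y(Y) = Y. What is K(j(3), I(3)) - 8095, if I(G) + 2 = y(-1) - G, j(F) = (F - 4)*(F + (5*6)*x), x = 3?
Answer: -8190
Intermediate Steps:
B(H) = -6 + H
j(F) = (-4 + F)*(90 + F) (j(F) = (F - 4)*(F + (5*6)*3) = (-4 + F)*(F + 30*3) = (-4 + F)*(F + 90) = (-4 + F)*(90 + F))
I(G) = -3 - G (I(G) = -2 + (-1 - G) = -3 - G)
K(C, r) = -95 (K(C, r) = -96 + (-6 + 7) = -96 + 1 = -95)
K(j(3), I(3)) - 8095 = -95 - 8095 = -8190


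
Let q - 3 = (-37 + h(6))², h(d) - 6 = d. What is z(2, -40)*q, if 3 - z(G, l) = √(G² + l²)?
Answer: 1884 - 1256*√401 ≈ -23267.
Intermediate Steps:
h(d) = 6 + d
z(G, l) = 3 - √(G² + l²)
q = 628 (q = 3 + (-37 + (6 + 6))² = 3 + (-37 + 12)² = 3 + (-25)² = 3 + 625 = 628)
z(2, -40)*q = (3 - √(2² + (-40)²))*628 = (3 - √(4 + 1600))*628 = (3 - √1604)*628 = (3 - 2*√401)*628 = 1884 - 1256*√401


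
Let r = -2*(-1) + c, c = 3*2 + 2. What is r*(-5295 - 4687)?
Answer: -99820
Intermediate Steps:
c = 8 (c = 6 + 2 = 8)
r = 10 (r = -2*(-1) + 8 = 2 + 8 = 10)
r*(-5295 - 4687) = 10*(-5295 - 4687) = 10*(-9982) = -99820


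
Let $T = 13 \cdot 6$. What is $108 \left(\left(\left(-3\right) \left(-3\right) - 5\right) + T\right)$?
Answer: $8856$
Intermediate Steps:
$T = 78$
$108 \left(\left(\left(-3\right) \left(-3\right) - 5\right) + T\right) = 108 \left(\left(\left(-3\right) \left(-3\right) - 5\right) + 78\right) = 108 \left(\left(9 - 5\right) + 78\right) = 108 \left(4 + 78\right) = 108 \cdot 82 = 8856$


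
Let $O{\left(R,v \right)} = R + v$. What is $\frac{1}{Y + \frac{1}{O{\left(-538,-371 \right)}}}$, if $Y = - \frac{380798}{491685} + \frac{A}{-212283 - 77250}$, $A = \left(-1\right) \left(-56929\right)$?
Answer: $- \frac{14378262343605}{13978534662944} \approx -1.0286$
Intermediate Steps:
$A = 56929$
$Y = - \frac{46081574233}{47453011035}$ ($Y = - \frac{380798}{491685} + \frac{56929}{-212283 - 77250} = \left(-380798\right) \frac{1}{491685} + \frac{56929}{-289533} = - \frac{380798}{491685} + 56929 \left(- \frac{1}{289533}\right) = - \frac{380798}{491685} - \frac{56929}{289533} = - \frac{46081574233}{47453011035} \approx -0.9711$)
$\frac{1}{Y + \frac{1}{O{\left(-538,-371 \right)}}} = \frac{1}{- \frac{46081574233}{47453011035} + \frac{1}{-538 - 371}} = \frac{1}{- \frac{46081574233}{47453011035} + \frac{1}{-909}} = \frac{1}{- \frac{46081574233}{47453011035} - \frac{1}{909}} = \frac{1}{- \frac{13978534662944}{14378262343605}} = - \frac{14378262343605}{13978534662944}$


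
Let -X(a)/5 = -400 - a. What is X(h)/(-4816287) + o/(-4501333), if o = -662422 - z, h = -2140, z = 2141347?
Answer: 4514305927601/7226570536857 ≈ 0.62468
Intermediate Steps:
o = -2803769 (o = -662422 - 1*2141347 = -662422 - 2141347 = -2803769)
X(a) = 2000 + 5*a (X(a) = -5*(-400 - a) = 2000 + 5*a)
X(h)/(-4816287) + o/(-4501333) = (2000 + 5*(-2140))/(-4816287) - 2803769/(-4501333) = (2000 - 10700)*(-1/4816287) - 2803769*(-1/4501333) = -8700*(-1/4816287) + 2803769/4501333 = 2900/1605429 + 2803769/4501333 = 4514305927601/7226570536857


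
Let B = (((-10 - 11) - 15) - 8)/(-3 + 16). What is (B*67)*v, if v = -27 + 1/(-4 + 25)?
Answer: 1668568/273 ≈ 6112.0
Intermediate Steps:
B = -44/13 (B = ((-21 - 15) - 8)/13 = (-36 - 8)*(1/13) = -44*1/13 = -44/13 ≈ -3.3846)
v = -566/21 (v = -27 + 1/21 = -566/21 ≈ -26.952)
(B*67)*v = -44/13*67*(-566/21) = -2948/13*(-566/21) = 1668568/273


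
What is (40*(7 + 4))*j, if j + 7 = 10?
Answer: 1320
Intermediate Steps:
j = 3 (j = -7 + 10 = 3)
(40*(7 + 4))*j = (40*(7 + 4))*3 = (40*11)*3 = 440*3 = 1320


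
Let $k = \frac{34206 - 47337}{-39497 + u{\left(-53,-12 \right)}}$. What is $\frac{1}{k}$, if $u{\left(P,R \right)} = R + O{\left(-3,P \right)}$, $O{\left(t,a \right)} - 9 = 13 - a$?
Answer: $\frac{39434}{13131} \approx 3.0031$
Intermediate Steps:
$O{\left(t,a \right)} = 22 - a$ ($O{\left(t,a \right)} = 9 - \left(-13 + a\right) = 22 - a$)
$u{\left(P,R \right)} = 22 + R - P$ ($u{\left(P,R \right)} = R - \left(-22 + P\right) = 22 + R - P$)
$k = \frac{13131}{39434}$ ($k = \frac{34206 - 47337}{-39497 - -63} = - \frac{13131}{-39497 + \left(22 - 12 + 53\right)} = - \frac{13131}{-39497 + 63} = - \frac{13131}{-39434} = \left(-13131\right) \left(- \frac{1}{39434}\right) = \frac{13131}{39434} \approx 0.33299$)
$\frac{1}{k} = \frac{1}{\frac{13131}{39434}} = \frac{39434}{13131}$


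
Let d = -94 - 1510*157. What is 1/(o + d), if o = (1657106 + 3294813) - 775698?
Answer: 1/3939057 ≈ 2.5387e-7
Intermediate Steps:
o = 4176221 (o = 4951919 - 775698 = 4176221)
d = -237164 (d = -94 - 237070 = -237164)
1/(o + d) = 1/(4176221 - 237164) = 1/3939057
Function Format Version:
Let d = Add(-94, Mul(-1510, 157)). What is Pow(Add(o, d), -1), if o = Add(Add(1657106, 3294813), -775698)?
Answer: Rational(1, 3939057) ≈ 2.5387e-7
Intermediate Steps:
o = 4176221 (o = Add(4951919, -775698) = 4176221)
d = -237164 (d = Add(-94, -237070) = -237164)
Pow(Add(o, d), -1) = Pow(Add(4176221, -237164), -1) = Pow(3939057, -1) = Rational(1, 3939057)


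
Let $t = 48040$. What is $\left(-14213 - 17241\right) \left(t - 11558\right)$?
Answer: $-1147504828$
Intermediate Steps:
$\left(-14213 - 17241\right) \left(t - 11558\right) = \left(-14213 - 17241\right) \left(48040 - 11558\right) = \left(-31454\right) 36482 = -1147504828$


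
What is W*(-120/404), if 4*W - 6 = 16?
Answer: -165/101 ≈ -1.6337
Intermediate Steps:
W = 11/2 (W = 3/2 + (1/4)*16 = 3/2 + 4 = 11/2 ≈ 5.5000)
W*(-120/404) = 11*(-120/404)/2 = 11*(-120*1/404)/2 = (11/2)*(-30/101) = -165/101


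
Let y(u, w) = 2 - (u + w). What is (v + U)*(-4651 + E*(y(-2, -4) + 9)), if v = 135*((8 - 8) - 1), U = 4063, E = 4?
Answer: -18002024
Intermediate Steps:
v = -135 (v = 135*(0 - 1) = 135*(-1) = -135)
y(u, w) = 2 - u - w (y(u, w) = 2 + (-u - w) = 2 - u - w)
(v + U)*(-4651 + E*(y(-2, -4) + 9)) = (-135 + 4063)*(-4651 + 4*((2 - 1*(-2) - 1*(-4)) + 9)) = 3928*(-4651 + 4*((2 + 2 + 4) + 9)) = 3928*(-4651 + 4*(8 + 9)) = 3928*(-4651 + 4*17) = 3928*(-4651 + 68) = 3928*(-4583) = -18002024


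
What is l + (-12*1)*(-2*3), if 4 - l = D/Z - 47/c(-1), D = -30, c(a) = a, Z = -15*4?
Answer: 57/2 ≈ 28.500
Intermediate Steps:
Z = -60
l = -87/2 (l = 4 - (-30/(-60) - 47/(-1)) = 4 - (-30*(-1/60) - 47*(-1)) = 4 - (½ + 47) = 4 - 1*95/2 = 4 - 95/2 = -87/2 ≈ -43.500)
l + (-12*1)*(-2*3) = -87/2 + (-12*1)*(-2*3) = -87/2 - 12*(-6) = -87/2 + 72 = 57/2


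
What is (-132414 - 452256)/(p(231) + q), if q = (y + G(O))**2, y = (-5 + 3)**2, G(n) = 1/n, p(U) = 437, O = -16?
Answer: -149675520/115841 ≈ -1292.1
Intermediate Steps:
y = 4 (y = (-2)**2 = 4)
q = 3969/256 (q = (4 + 1/(-16))**2 = (4 - 1/16)**2 = (63/16)**2 = 3969/256 ≈ 15.504)
(-132414 - 452256)/(p(231) + q) = (-132414 - 452256)/(437 + 3969/256) = -584670/115841/256 = -584670*256/115841 = -149675520/115841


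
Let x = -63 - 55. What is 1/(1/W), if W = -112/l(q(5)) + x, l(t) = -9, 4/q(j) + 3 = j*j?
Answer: -950/9 ≈ -105.56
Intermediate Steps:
q(j) = 4/(-3 + j**2) (q(j) = 4/(-3 + j*j) = 4/(-3 + j**2))
x = -118
W = -950/9 (W = -112/(-9) - 118 = -1/9*(-112) - 118 = 112/9 - 118 = -950/9 ≈ -105.56)
1/(1/W) = 1/(1/(-950/9)) = 1/(-9/950) = -950/9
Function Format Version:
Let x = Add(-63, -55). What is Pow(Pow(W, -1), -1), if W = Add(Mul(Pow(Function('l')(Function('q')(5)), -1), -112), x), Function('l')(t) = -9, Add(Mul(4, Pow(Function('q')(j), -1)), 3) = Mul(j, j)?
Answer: Rational(-950, 9) ≈ -105.56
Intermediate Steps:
Function('q')(j) = Mul(4, Pow(Add(-3, Pow(j, 2)), -1)) (Function('q')(j) = Mul(4, Pow(Add(-3, Mul(j, j)), -1)) = Mul(4, Pow(Add(-3, Pow(j, 2)), -1)))
x = -118
W = Rational(-950, 9) (W = Add(Mul(Pow(-9, -1), -112), -118) = Add(Mul(Rational(-1, 9), -112), -118) = Add(Rational(112, 9), -118) = Rational(-950, 9) ≈ -105.56)
Pow(Pow(W, -1), -1) = Pow(Pow(Rational(-950, 9), -1), -1) = Pow(Rational(-9, 950), -1) = Rational(-950, 9)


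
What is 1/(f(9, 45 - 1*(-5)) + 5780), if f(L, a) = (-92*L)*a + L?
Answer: -1/35611 ≈ -2.8081e-5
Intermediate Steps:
f(L, a) = L - 92*L*a (f(L, a) = -92*L*a + L = L - 92*L*a)
1/(f(9, 45 - 1*(-5)) + 5780) = 1/(9*(1 - 92*(45 - 1*(-5))) + 5780) = 1/(9*(1 - 92*(45 + 5)) + 5780) = 1/(9*(1 - 92*50) + 5780) = 1/(9*(1 - 4600) + 5780) = 1/(9*(-4599) + 5780) = 1/(-41391 + 5780) = 1/(-35611) = -1/35611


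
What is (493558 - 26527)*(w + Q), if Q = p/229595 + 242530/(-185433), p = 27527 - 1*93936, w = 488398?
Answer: 3237027291631065199591/14191496545 ≈ 2.2810e+11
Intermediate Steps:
p = -66409 (p = 27527 - 93936 = -66409)
Q = -67998095447/42574489635 (Q = -66409/229595 + 242530/(-185433) = -66409*1/229595 + 242530*(-1/185433) = -66409/229595 - 242530/185433 = -67998095447/42574489635 ≈ -1.5972)
(493558 - 26527)*(w + Q) = (493558 - 26527)*(488398 - 67998095447/42574489635) = 467031*(20793227590659283/42574489635) = 3237027291631065199591/14191496545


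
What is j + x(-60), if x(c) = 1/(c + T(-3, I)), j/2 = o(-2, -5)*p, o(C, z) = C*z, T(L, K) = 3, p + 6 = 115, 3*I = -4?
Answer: 124259/57 ≈ 2180.0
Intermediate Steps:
I = -4/3 (I = (⅓)*(-4) = -4/3 ≈ -1.3333)
p = 109 (p = -6 + 115 = 109)
j = 2180 (j = 2*(-2*(-5)*109) = 2*(10*109) = 2*1090 = 2180)
x(c) = 1/(3 + c) (x(c) = 1/(c + 3) = 1/(3 + c))
j + x(-60) = 2180 + 1/(3 - 60) = 2180 + 1/(-57) = 2180 - 1/57 = 124259/57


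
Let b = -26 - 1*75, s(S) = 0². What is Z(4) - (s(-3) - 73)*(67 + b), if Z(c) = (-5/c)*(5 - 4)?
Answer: -9933/4 ≈ -2483.3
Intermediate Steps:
s(S) = 0
b = -101 (b = -26 - 75 = -101)
Z(c) = -5/c (Z(c) = -5/c*1 = -5/c)
Z(4) - (s(-3) - 73)*(67 + b) = -5/4 - (0 - 73)*(67 - 101) = -5*¼ - (-73)*(-34) = -5/4 - 1*2482 = -5/4 - 2482 = -9933/4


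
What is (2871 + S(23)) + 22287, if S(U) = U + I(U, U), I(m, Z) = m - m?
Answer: 25181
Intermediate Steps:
I(m, Z) = 0
S(U) = U (S(U) = U + 0 = U)
(2871 + S(23)) + 22287 = (2871 + 23) + 22287 = 2894 + 22287 = 25181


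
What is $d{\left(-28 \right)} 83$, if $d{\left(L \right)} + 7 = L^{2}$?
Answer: $64491$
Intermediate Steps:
$d{\left(L \right)} = -7 + L^{2}$
$d{\left(-28 \right)} 83 = \left(-7 + \left(-28\right)^{2}\right) 83 = \left(-7 + 784\right) 83 = 777 \cdot 83 = 64491$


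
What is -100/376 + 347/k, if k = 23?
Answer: 32043/2162 ≈ 14.821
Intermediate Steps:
-100/376 + 347/k = -100/376 + 347/23 = -100*1/376 + 347*(1/23) = -25/94 + 347/23 = 32043/2162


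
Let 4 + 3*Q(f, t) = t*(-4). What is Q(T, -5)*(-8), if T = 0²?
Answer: -128/3 ≈ -42.667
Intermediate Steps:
T = 0
Q(f, t) = -4/3 - 4*t/3 (Q(f, t) = -4/3 + (t*(-4))/3 = -4/3 + (-4*t)/3 = -4/3 - 4*t/3)
Q(T, -5)*(-8) = (-4/3 - 4/3*(-5))*(-8) = (-4/3 + 20/3)*(-8) = (16/3)*(-8) = -128/3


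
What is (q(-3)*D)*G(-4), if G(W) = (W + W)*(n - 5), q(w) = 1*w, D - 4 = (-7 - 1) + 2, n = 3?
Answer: 96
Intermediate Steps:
D = -2 (D = 4 + ((-7 - 1) + 2) = 4 + (-8 + 2) = 4 - 6 = -2)
q(w) = w
G(W) = -4*W (G(W) = (W + W)*(3 - 5) = (2*W)*(-2) = -4*W)
(q(-3)*D)*G(-4) = (-3*(-2))*(-4*(-4)) = 6*16 = 96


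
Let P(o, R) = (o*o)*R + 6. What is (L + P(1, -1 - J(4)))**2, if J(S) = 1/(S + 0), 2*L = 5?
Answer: 841/16 ≈ 52.563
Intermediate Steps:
L = 5/2 (L = (1/2)*5 = 5/2 ≈ 2.5000)
J(S) = 1/S
P(o, R) = 6 + R*o**2 (P(o, R) = o**2*R + 6 = R*o**2 + 6 = 6 + R*o**2)
(L + P(1, -1 - J(4)))**2 = (5/2 + (6 + (-1 - 1/4)*1**2))**2 = (5/2 + (6 + (-1 - 1*1/4)*1))**2 = (5/2 + (6 + (-1 - 1/4)*1))**2 = (5/2 + (6 - 5/4*1))**2 = (5/2 + (6 - 5/4))**2 = (5/2 + 19/4)**2 = (29/4)**2 = 841/16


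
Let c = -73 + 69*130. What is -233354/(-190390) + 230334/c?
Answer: 22964720399/846949915 ≈ 27.115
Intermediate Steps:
c = 8897 (c = -73 + 8970 = 8897)
-233354/(-190390) + 230334/c = -233354/(-190390) + 230334/8897 = -233354*(-1/190390) + 230334*(1/8897) = 116677/95195 + 230334/8897 = 22964720399/846949915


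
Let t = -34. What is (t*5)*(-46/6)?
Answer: 3910/3 ≈ 1303.3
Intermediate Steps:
(t*5)*(-46/6) = (-34*5)*(-46/6) = -(-7820)/6 = -170*(-23/3) = 3910/3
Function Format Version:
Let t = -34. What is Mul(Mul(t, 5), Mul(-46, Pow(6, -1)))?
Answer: Rational(3910, 3) ≈ 1303.3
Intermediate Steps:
Mul(Mul(t, 5), Mul(-46, Pow(6, -1))) = Mul(Mul(-34, 5), Mul(-46, Pow(6, -1))) = Mul(-170, Mul(-46, Rational(1, 6))) = Mul(-170, Rational(-23, 3)) = Rational(3910, 3)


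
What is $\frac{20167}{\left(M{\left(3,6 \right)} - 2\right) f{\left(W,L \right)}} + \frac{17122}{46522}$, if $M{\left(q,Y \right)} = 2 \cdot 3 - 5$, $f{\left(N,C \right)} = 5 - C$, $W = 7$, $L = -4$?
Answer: $- \frac{67003934}{29907} \approx -2240.4$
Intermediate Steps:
$M{\left(q,Y \right)} = 1$ ($M{\left(q,Y \right)} = 6 - 5 = 1$)
$\frac{20167}{\left(M{\left(3,6 \right)} - 2\right) f{\left(W,L \right)}} + \frac{17122}{46522} = \frac{20167}{\left(1 - 2\right) \left(5 - -4\right)} + \frac{17122}{46522} = \frac{20167}{\left(-1\right) \left(5 + 4\right)} + 17122 \cdot \frac{1}{46522} = \frac{20167}{\left(-1\right) 9} + \frac{1223}{3323} = \frac{20167}{-9} + \frac{1223}{3323} = 20167 \left(- \frac{1}{9}\right) + \frac{1223}{3323} = - \frac{20167}{9} + \frac{1223}{3323} = - \frac{67003934}{29907}$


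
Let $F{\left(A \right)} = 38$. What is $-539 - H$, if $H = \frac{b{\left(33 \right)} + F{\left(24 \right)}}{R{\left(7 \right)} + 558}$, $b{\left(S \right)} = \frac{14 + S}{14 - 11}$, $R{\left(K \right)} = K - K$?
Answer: $- \frac{902447}{1674} \approx -539.1$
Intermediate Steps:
$R{\left(K \right)} = 0$
$b{\left(S \right)} = \frac{14}{3} + \frac{S}{3}$ ($b{\left(S \right)} = \frac{14 + S}{3} = \left(14 + S\right) \frac{1}{3} = \frac{14}{3} + \frac{S}{3}$)
$H = \frac{161}{1674}$ ($H = \frac{\left(\frac{14}{3} + \frac{1}{3} \cdot 33\right) + 38}{0 + 558} = \frac{\left(\frac{14}{3} + 11\right) + 38}{558} = \left(\frac{47}{3} + 38\right) \frac{1}{558} = \frac{161}{3} \cdot \frac{1}{558} = \frac{161}{1674} \approx 0.096177$)
$-539 - H = -539 - \frac{161}{1674} = - \frac{902447}{1674}$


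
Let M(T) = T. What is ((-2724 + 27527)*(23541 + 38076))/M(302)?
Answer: 1528286451/302 ≈ 5.0606e+6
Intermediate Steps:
((-2724 + 27527)*(23541 + 38076))/M(302) = ((-2724 + 27527)*(23541 + 38076))/302 = (24803*61617)*(1/302) = 1528286451*(1/302) = 1528286451/302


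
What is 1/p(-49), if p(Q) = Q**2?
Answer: 1/2401 ≈ 0.00041649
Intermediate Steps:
1/p(-49) = 1/((-49)**2) = 1/2401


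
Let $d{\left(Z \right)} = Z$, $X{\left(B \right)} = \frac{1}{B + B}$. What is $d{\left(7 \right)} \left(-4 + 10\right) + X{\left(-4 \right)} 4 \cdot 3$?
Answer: $\frac{81}{2} \approx 40.5$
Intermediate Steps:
$X{\left(B \right)} = \frac{1}{2 B}$
$d{\left(7 \right)} \left(-4 + 10\right) + X{\left(-4 \right)} 4 \cdot 3 = 7 \left(-4 + 10\right) + \frac{1}{2 \left(-4\right)} 4 \cdot 3 = 7 \cdot 6 + \frac{1}{2} \left(- \frac{1}{4}\right) 4 \cdot 3 = 42 + \left(- \frac{1}{8}\right) 4 \cdot 3 = 42 - \frac{3}{2} = \frac{81}{2}$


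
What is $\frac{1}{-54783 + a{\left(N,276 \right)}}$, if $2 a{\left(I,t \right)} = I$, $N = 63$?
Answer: $- \frac{2}{109503} \approx -1.8264 \cdot 10^{-5}$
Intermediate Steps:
$a{\left(I,t \right)} = \frac{I}{2}$
$\frac{1}{-54783 + a{\left(N,276 \right)}} = \frac{1}{-54783 + \frac{1}{2} \cdot 63} = \frac{1}{-54783 + \frac{63}{2}} = \frac{1}{- \frac{109503}{2}} = - \frac{2}{109503}$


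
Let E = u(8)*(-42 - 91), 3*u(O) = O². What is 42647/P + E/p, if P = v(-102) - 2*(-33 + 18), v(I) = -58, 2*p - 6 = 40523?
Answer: -5185797461/3404436 ≈ -1523.2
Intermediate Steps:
p = 40529/2 (p = 3 + (½)*40523 = 3 + 40523/2 = 40529/2 ≈ 20265.)
P = -28 (P = -58 - 2*(-33 + 18) = -58 - 2*(-15) = -58 - 1*(-30) = -58 + 30 = -28)
u(O) = O²/3
E = -8512/3 (E = ((⅓)*8²)*(-42 - 91) = ((⅓)*64)*(-133) = (64/3)*(-133) = -8512/3 ≈ -2837.3)
42647/P + E/p = 42647/(-28) - 8512/(3*40529/2) = 42647*(-1/28) - 8512/3*2/40529 = -42647/28 - 17024/121587 = -5185797461/3404436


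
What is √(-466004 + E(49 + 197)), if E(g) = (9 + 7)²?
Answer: 2*I*√116437 ≈ 682.46*I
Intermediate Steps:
E(g) = 256 (E(g) = 16² = 256)
√(-466004 + E(49 + 197)) = √(-466004 + 256) = √(-465748) = 2*I*√116437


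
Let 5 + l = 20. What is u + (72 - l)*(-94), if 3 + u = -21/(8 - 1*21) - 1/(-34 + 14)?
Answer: -1393427/260 ≈ -5359.3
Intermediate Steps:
l = 15 (l = -5 + 20 = 15)
u = -347/260 (u = -3 + (-21/(8 - 1*21) - 1/(-34 + 14)) = -3 + (-21/(8 - 21) - 1/(-20)) = -3 + (-21/(-13) - 1*(-1/20)) = -3 + (-21*(-1/13) + 1/20) = -3 + (21/13 + 1/20) = -3 + 433/260 = -347/260 ≈ -1.3346)
u + (72 - l)*(-94) = -347/260 + (72 - 1*15)*(-94) = -347/260 + (72 - 15)*(-94) = -347/260 + 57*(-94) = -347/260 - 5358 = -1393427/260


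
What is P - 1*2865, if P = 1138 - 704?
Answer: -2431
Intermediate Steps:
P = 434
P - 1*2865 = 434 - 1*2865 = 434 - 2865 = -2431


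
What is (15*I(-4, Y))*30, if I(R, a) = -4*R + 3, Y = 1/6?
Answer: 8550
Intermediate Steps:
Y = ⅙ ≈ 0.16667
I(R, a) = 3 - 4*R
(15*I(-4, Y))*30 = (15*(3 - 4*(-4)))*30 = (15*(3 + 16))*30 = (15*19)*30 = 285*30 = 8550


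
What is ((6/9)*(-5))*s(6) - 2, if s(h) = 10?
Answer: -106/3 ≈ -35.333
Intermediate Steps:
((6/9)*(-5))*s(6) - 2 = ((6/9)*(-5))*10 - 2 = ((6*(⅑))*(-5))*10 - 2 = ((⅔)*(-5))*10 - 2 = -10/3*10 - 2 = -100/3 - 2 = -106/3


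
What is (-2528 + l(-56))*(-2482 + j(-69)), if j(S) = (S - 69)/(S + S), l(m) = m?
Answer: 6410904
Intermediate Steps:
j(S) = (-69 + S)/(2*S) (j(S) = (-69 + S)/((2*S)) = (-69 + S)*(1/(2*S)) = (-69 + S)/(2*S))
(-2528 + l(-56))*(-2482 + j(-69)) = (-2528 - 56)*(-2482 + (½)*(-69 - 69)/(-69)) = -2584*(-2482 + (½)*(-1/69)*(-138)) = -2584*(-2482 + 1) = -2584*(-2481) = 6410904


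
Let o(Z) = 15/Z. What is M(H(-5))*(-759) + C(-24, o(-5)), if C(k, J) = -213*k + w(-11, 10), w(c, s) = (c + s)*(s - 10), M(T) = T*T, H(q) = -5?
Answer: -13863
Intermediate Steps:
M(T) = T²
w(c, s) = (-10 + s)*(c + s) (w(c, s) = (c + s)*(-10 + s) = (-10 + s)*(c + s))
C(k, J) = -213*k (C(k, J) = -213*k + (10² - 10*(-11) - 10*10 - 11*10) = -213*k + (100 + 110 - 100 - 110) = -213*k + 0 = -213*k)
M(H(-5))*(-759) + C(-24, o(-5)) = (-5)²*(-759) - 213*(-24) = 25*(-759) + 5112 = -18975 + 5112 = -13863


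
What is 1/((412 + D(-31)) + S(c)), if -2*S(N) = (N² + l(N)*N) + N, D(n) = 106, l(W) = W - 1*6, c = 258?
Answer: -1/65401 ≈ -1.5290e-5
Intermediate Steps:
l(W) = -6 + W (l(W) = W - 6 = -6 + W)
S(N) = -N/2 - N²/2 - N*(-6 + N)/2 (S(N) = -((N² + (-6 + N)*N) + N)/2 = -((N² + N*(-6 + N)) + N)/2 = -(N + N² + N*(-6 + N))/2 = -N/2 - N²/2 - N*(-6 + N)/2)
1/((412 + D(-31)) + S(c)) = 1/((412 + 106) + (½)*258*(5 - 2*258)) = 1/(518 + (½)*258*(5 - 516)) = 1/(518 + (½)*258*(-511)) = 1/(518 - 65919) = 1/(-65401) = -1/65401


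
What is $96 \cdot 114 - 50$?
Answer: $10894$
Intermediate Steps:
$96 \cdot 114 - 50 = 10944 - 50 = 10894$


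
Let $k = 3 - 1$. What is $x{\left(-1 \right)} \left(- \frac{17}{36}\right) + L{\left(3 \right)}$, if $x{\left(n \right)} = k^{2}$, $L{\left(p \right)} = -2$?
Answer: $- \frac{35}{9} \approx -3.8889$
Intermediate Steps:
$k = 2$
$x{\left(n \right)} = 4$ ($x{\left(n \right)} = 2^{2} = 4$)
$x{\left(-1 \right)} \left(- \frac{17}{36}\right) + L{\left(3 \right)} = 4 \left(- \frac{17}{36}\right) - 2 = - \frac{17}{9} - 2 = - \frac{35}{9}$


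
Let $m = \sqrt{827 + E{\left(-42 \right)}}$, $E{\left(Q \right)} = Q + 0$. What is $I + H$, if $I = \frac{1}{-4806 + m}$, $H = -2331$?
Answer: $- \frac{53838764487}{23096851} - \frac{\sqrt{785}}{23096851} \approx -2331.0$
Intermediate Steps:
$E{\left(Q \right)} = Q$
$m = \sqrt{785}$ ($m = \sqrt{827 - 42} = \sqrt{785} \approx 28.018$)
$I = \frac{1}{-4806 + \sqrt{785}} \approx -0.00020929$
$I + H = \left(- \frac{4806}{23096851} - \frac{\sqrt{785}}{23096851}\right) - 2331 = - \frac{53838764487}{23096851} - \frac{\sqrt{785}}{23096851}$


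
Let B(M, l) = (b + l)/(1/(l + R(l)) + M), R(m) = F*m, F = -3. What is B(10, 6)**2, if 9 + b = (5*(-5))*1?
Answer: 2304/289 ≈ 7.9723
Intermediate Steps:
b = -34 (b = -9 + (5*(-5))*1 = -9 - 25*1 = -9 - 25 = -34)
R(m) = -3*m
B(M, l) = (-34 + l)/(M - 1/(2*l)) (B(M, l) = (-34 + l)/(1/(l - 3*l) + M) = (-34 + l)/(1/(-2*l) + M) = (-34 + l)/(-1/(2*l) + M) = (-34 + l)/(M - 1/(2*l)))
B(10, 6)**2 = (2*6*(34 - 1*6)/(1 - 2*10*6))**2 = (2*6*(34 - 6)/(1 - 120))**2 = (2*6*28/(-119))**2 = (2*6*(-1/119)*28)**2 = (-48/17)**2 = 2304/289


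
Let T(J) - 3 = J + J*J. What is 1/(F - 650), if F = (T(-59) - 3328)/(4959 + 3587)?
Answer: -8546/5554803 ≈ -0.0015385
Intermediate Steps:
T(J) = 3 + J + J² (T(J) = 3 + (J + J*J) = 3 + (J + J²) = 3 + J + J²)
F = 97/8546 (F = ((3 - 59 + (-59)²) - 3328)/(4959 + 3587) = ((3 - 59 + 3481) - 3328)/8546 = (3425 - 3328)*(1/8546) = 97*(1/8546) = 97/8546 ≈ 0.011350)
1/(F - 650) = 1/(97/8546 - 650) = 1/(-5554803/8546) = -8546/5554803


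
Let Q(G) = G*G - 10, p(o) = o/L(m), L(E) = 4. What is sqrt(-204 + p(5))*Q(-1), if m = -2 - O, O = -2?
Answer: -9*I*sqrt(811)/2 ≈ -128.15*I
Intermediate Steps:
m = 0 (m = -2 - 1*(-2) = -2 + 2 = 0)
p(o) = o/4
Q(G) = -10 + G**2 (Q(G) = G**2 - 10 = -10 + G**2)
sqrt(-204 + p(5))*Q(-1) = sqrt(-204 + (1/4)*5)*(-10 + (-1)**2) = sqrt(-204 + 5/4)*(-10 + 1) = sqrt(-811/4)*(-9) = (I*sqrt(811)/2)*(-9) = -9*I*sqrt(811)/2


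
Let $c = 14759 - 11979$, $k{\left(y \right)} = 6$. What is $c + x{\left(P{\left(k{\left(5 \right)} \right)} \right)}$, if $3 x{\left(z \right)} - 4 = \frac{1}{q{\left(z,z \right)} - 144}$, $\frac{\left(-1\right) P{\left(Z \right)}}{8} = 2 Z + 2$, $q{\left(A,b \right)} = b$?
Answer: $\frac{712021}{256} \approx 2781.3$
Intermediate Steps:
$P{\left(Z \right)} = -16 - 16 Z$ ($P{\left(Z \right)} = - 8 \left(2 Z + 2\right) = - 8 \left(2 + 2 Z\right) = -16 - 16 Z$)
$c = 2780$ ($c = 14759 - 11979 = 2780$)
$x{\left(z \right)} = \frac{4}{3} + \frac{1}{3 \left(-144 + z\right)}$ ($x{\left(z \right)} = \frac{4}{3} + \frac{1}{3 \left(z - 144\right)} = \frac{4}{3} + \frac{1}{3 \left(-144 + z\right)}$)
$c + x{\left(P{\left(k{\left(5 \right)} \right)} \right)} = 2780 + \frac{-575 + 4 \left(-16 - 96\right)}{3 \left(-144 - 112\right)} = 2780 + \frac{-575 + 4 \left(-112\right)}{3 \left(-144 - 112\right)} = 2780 + \frac{-575 - 448}{3 \left(-256\right)} = 2780 + \frac{1}{3} \left(- \frac{1}{256}\right) \left(-1023\right) = 2780 + \frac{341}{256} = \frac{712021}{256}$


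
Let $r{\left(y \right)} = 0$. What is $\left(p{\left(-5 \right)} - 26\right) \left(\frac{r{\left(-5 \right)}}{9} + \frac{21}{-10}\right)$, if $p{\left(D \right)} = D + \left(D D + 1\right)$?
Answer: $\frac{21}{2} \approx 10.5$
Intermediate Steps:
$p{\left(D \right)} = 1 + D + D^{2}$ ($p{\left(D \right)} = D + \left(D^{2} + 1\right) = D + \left(1 + D^{2}\right) = 1 + D + D^{2}$)
$\left(p{\left(-5 \right)} - 26\right) \left(\frac{r{\left(-5 \right)}}{9} + \frac{21}{-10}\right) = \left(\left(1 - 5 + \left(-5\right)^{2}\right) - 26\right) \left(\frac{0}{9} + \frac{21}{-10}\right) = \left(\left(1 - 5 + 25\right) - 26\right) \left(0 \cdot \frac{1}{9} + 21 \left(- \frac{1}{10}\right)\right) = \left(21 - 26\right) \left(0 - \frac{21}{10}\right) = \left(-5\right) \left(- \frac{21}{10}\right) = \frac{21}{2}$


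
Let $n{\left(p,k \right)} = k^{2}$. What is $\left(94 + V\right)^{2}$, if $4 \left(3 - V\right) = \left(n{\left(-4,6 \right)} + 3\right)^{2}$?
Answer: $\frac{1283689}{16} \approx 80231.0$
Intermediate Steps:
$V = - \frac{1509}{4}$ ($V = 3 - \frac{\left(6^{2} + 3\right)^{2}}{4} = 3 - \frac{\left(36 + 3\right)^{2}}{4} = 3 - \frac{39^{2}}{4} = 3 - \frac{1521}{4} = - \frac{1509}{4} \approx -377.25$)
$\left(94 + V\right)^{2} = \left(94 - \frac{1509}{4}\right)^{2} = \left(- \frac{1133}{4}\right)^{2} = \frac{1283689}{16}$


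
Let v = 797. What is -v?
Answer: -797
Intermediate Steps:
-v = -1*797 = -797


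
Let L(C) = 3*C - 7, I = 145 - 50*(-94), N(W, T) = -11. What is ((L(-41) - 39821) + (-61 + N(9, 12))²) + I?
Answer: -29922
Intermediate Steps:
I = 4845 (I = 145 + 4700 = 4845)
L(C) = -7 + 3*C
((L(-41) - 39821) + (-61 + N(9, 12))²) + I = (((-7 + 3*(-41)) - 39821) + (-61 - 11)²) + 4845 = (((-7 - 123) - 39821) + (-72)²) + 4845 = ((-130 - 39821) + 5184) + 4845 = (-39951 + 5184) + 4845 = -34767 + 4845 = -29922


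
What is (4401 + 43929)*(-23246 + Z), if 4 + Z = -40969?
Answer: -3103704270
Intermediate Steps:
Z = -40973 (Z = -4 - 40969 = -40973)
(4401 + 43929)*(-23246 + Z) = (4401 + 43929)*(-23246 - 40973) = 48330*(-64219) = -3103704270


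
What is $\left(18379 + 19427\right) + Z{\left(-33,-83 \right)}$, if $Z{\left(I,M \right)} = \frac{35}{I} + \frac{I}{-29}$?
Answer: $\frac{36180416}{957} \approx 37806.0$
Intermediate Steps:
$Z{\left(I,M \right)} = \frac{35}{I} - \frac{I}{29}$ ($Z{\left(I,M \right)} = \frac{35}{I} + I \left(- \frac{1}{29}\right) = \frac{35}{I} - \frac{I}{29}$)
$\left(18379 + 19427\right) + Z{\left(-33,-83 \right)} = \left(18379 + 19427\right) + \left(\frac{35}{-33} - - \frac{33}{29}\right) = 37806 + \left(35 \left(- \frac{1}{33}\right) + \frac{33}{29}\right) = 37806 + \left(- \frac{35}{33} + \frac{33}{29}\right) = 37806 + \frac{74}{957} = \frac{36180416}{957}$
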